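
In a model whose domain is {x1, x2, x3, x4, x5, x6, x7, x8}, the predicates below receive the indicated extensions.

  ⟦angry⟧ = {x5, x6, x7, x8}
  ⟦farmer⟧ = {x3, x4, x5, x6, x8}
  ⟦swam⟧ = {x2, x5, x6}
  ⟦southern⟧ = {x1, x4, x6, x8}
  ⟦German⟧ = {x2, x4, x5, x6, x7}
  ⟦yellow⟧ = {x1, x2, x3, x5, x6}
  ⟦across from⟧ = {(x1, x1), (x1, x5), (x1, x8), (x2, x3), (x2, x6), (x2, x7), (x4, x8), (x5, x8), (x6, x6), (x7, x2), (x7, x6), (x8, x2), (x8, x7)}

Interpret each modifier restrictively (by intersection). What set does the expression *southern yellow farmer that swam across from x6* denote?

{x6}

⟦that swam⟧ = ⟦swam⟧ = {x2, x5, x6}
⟦across from x6⟧ = {x : ⟨x, x6⟩ ∈ ⟦across from⟧} = {x2, x6, x7}
⟦farmer⟧ = {x3, x4, x5, x6, x8}
… ∩ ⟦that swam⟧ = {x3, x4, x5, x6, x8} ∩ {x2, x5, x6} = {x5, x6}
… ∩ ⟦across from x6⟧ = {x5, x6} ∩ {x2, x6, x7} = {x6}
… ∩ ⟦southern⟧ = {x6} ∩ {x1, x4, x6, x8} = {x6}
… ∩ ⟦yellow⟧ = {x6} ∩ {x1, x2, x3, x5, x6} = {x6}
So ⟦southern yellow farmer that swam across from x6⟧ = {x6}.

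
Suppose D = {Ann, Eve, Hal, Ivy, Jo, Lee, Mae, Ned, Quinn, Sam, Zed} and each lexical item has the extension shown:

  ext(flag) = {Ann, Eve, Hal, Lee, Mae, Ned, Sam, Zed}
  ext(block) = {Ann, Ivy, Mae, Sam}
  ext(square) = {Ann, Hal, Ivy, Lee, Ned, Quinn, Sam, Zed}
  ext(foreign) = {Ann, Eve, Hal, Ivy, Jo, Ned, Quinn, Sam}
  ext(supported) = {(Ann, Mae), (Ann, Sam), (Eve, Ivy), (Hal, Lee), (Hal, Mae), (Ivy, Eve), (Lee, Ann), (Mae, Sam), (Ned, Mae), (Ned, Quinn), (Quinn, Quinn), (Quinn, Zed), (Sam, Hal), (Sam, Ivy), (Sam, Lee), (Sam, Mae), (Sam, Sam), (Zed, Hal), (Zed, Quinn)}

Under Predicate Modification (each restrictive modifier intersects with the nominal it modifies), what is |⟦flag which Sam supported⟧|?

4

⟦which Sam supported⟧ = {x : ⟨Sam, x⟩ ∈ ⟦supported⟧} = {Hal, Ivy, Lee, Mae, Sam}
⟦flag⟧ = {Ann, Eve, Hal, Lee, Mae, Ned, Sam, Zed}
… ∩ ⟦which Sam supported⟧ = {Ann, Eve, Hal, Lee, Mae, Ned, Sam, Zed} ∩ {Hal, Ivy, Lee, Mae, Sam} = {Hal, Lee, Mae, Sam}
⟦flag which Sam supported⟧ = {Hal, Lee, Mae, Sam}, so the cardinality is 4.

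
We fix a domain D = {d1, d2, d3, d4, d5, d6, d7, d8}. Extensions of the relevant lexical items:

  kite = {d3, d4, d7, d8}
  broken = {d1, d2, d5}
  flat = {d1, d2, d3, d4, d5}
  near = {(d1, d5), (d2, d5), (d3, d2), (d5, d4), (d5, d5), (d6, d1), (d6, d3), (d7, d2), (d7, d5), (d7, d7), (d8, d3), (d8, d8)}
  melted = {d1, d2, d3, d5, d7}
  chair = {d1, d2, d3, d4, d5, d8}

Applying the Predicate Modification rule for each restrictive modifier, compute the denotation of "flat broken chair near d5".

{d1, d2, d5}

⟦near d5⟧ = {x : ⟨x, d5⟩ ∈ ⟦near⟧} = {d1, d2, d5, d7}
⟦chair⟧ = {d1, d2, d3, d4, d5, d8}
… ∩ ⟦near d5⟧ = {d1, d2, d3, d4, d5, d8} ∩ {d1, d2, d5, d7} = {d1, d2, d5}
… ∩ ⟦flat⟧ = {d1, d2, d5} ∩ {d1, d2, d3, d4, d5} = {d1, d2, d5}
… ∩ ⟦broken⟧ = {d1, d2, d5} ∩ {d1, d2, d5} = {d1, d2, d5}
So ⟦flat broken chair near d5⟧ = {d1, d2, d5}.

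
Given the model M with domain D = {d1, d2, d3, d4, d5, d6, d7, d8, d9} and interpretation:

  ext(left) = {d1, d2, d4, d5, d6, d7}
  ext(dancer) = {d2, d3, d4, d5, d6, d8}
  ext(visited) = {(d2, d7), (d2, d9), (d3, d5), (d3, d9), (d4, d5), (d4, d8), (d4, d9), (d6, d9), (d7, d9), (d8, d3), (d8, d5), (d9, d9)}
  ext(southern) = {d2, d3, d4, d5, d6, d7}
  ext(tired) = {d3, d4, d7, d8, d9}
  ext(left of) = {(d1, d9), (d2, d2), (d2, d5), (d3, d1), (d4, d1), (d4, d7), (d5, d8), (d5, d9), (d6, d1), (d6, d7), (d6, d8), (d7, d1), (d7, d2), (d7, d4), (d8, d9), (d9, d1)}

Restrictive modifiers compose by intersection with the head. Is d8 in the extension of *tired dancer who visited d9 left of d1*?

no

⟦who visited d9⟧ = {x : ⟨x, d9⟩ ∈ ⟦visited⟧} = {d2, d3, d4, d6, d7, d9}
⟦left of d1⟧ = {x : ⟨x, d1⟩ ∈ ⟦left of⟧} = {d3, d4, d6, d7, d9}
⟦dancer⟧ = {d2, d3, d4, d5, d6, d8}
… ∩ ⟦who visited d9⟧ = {d2, d3, d4, d5, d6, d8} ∩ {d2, d3, d4, d6, d7, d9} = {d2, d3, d4, d6}
… ∩ ⟦left of d1⟧ = {d2, d3, d4, d6} ∩ {d3, d4, d6, d7, d9} = {d3, d4, d6}
… ∩ ⟦tired⟧ = {d3, d4, d6} ∩ {d3, d4, d7, d8, d9} = {d3, d4}
⟦tired dancer who visited d9 left of d1⟧ = {d3, d4}; d8 ∉ this set.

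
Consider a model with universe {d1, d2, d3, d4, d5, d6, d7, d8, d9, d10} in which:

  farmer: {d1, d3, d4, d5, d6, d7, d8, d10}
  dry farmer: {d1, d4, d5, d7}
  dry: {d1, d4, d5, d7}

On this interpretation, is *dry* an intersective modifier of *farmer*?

yes

⟦dry⟧ ∩ ⟦farmer⟧ = {d1, d4, d5, d7} ∩ {d1, d3, d4, d5, d6, d7, d8, d10} = {d1, d4, d5, d7}
Observed ⟦dry farmer⟧ = {d1, d4, d5, d7}.
These coincide, so the modifier is intersective here.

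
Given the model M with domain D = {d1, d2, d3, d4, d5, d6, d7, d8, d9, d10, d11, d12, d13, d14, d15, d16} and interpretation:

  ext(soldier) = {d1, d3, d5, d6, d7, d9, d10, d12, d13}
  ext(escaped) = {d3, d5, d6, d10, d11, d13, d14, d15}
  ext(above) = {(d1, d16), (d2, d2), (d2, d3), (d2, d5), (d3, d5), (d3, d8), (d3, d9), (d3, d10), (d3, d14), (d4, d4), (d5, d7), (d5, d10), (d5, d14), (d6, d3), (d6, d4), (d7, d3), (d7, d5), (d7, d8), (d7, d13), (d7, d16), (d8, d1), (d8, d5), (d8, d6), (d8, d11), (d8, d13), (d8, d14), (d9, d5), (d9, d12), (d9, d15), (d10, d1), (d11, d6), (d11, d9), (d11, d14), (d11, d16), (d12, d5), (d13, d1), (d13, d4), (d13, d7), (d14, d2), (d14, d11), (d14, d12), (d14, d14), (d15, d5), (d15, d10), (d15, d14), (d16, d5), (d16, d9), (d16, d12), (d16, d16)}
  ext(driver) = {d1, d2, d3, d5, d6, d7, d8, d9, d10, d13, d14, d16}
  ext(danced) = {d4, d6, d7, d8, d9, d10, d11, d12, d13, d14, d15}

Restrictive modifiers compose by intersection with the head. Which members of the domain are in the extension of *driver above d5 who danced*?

⟦above d5⟧ = {x : ⟨x, d5⟩ ∈ ⟦above⟧} = {d2, d3, d7, d8, d9, d12, d15, d16}
⟦who danced⟧ = ⟦danced⟧ = {d4, d6, d7, d8, d9, d10, d11, d12, d13, d14, d15}
⟦driver⟧ = {d1, d2, d3, d5, d6, d7, d8, d9, d10, d13, d14, d16}
… ∩ ⟦above d5⟧ = {d1, d2, d3, d5, d6, d7, d8, d9, d10, d13, d14, d16} ∩ {d2, d3, d7, d8, d9, d12, d15, d16} = {d2, d3, d7, d8, d9, d16}
… ∩ ⟦who danced⟧ = {d2, d3, d7, d8, d9, d16} ∩ {d4, d6, d7, d8, d9, d10, d11, d12, d13, d14, d15} = {d7, d8, d9}
So ⟦driver above d5 who danced⟧ = {d7, d8, d9}.

{d7, d8, d9}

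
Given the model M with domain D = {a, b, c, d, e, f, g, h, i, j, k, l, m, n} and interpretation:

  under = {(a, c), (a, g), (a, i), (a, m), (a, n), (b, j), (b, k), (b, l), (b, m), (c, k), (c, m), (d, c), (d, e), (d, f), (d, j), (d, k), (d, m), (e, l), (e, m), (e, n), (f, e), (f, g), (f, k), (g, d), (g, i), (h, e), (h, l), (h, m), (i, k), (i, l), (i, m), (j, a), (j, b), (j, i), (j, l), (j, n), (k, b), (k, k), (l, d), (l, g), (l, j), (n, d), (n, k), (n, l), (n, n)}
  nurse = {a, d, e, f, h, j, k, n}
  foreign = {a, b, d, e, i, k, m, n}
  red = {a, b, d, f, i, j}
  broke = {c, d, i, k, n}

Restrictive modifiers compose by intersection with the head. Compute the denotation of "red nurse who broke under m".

{d}

⟦who broke⟧ = ⟦broke⟧ = {c, d, i, k, n}
⟦under m⟧ = {x : ⟨x, m⟩ ∈ ⟦under⟧} = {a, b, c, d, e, h, i}
⟦nurse⟧ = {a, d, e, f, h, j, k, n}
… ∩ ⟦who broke⟧ = {a, d, e, f, h, j, k, n} ∩ {c, d, i, k, n} = {d, k, n}
… ∩ ⟦under m⟧ = {d, k, n} ∩ {a, b, c, d, e, h, i} = {d}
… ∩ ⟦red⟧ = {d} ∩ {a, b, d, f, i, j} = {d}
So ⟦red nurse who broke under m⟧ = {d}.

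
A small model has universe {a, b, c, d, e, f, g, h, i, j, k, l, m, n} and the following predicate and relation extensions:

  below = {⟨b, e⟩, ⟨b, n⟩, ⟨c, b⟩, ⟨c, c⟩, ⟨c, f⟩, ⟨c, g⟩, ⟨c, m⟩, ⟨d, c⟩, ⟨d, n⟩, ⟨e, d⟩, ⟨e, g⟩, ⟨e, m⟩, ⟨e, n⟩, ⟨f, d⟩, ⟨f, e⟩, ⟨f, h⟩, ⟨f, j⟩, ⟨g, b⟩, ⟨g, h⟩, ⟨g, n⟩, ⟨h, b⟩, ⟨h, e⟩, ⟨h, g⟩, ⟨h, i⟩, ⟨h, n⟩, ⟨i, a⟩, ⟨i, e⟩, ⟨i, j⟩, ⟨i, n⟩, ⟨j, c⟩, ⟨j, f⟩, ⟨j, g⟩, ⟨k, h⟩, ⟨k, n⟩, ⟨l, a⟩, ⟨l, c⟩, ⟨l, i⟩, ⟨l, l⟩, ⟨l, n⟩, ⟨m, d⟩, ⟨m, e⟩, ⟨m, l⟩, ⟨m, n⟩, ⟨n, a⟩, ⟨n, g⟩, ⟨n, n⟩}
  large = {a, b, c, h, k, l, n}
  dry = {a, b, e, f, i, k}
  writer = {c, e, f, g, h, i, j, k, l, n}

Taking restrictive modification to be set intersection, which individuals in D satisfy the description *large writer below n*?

⟦below n⟧ = {x : ⟨x, n⟩ ∈ ⟦below⟧} = {b, d, e, g, h, i, k, l, m, n}
⟦writer⟧ = {c, e, f, g, h, i, j, k, l, n}
… ∩ ⟦below n⟧ = {c, e, f, g, h, i, j, k, l, n} ∩ {b, d, e, g, h, i, k, l, m, n} = {e, g, h, i, k, l, n}
… ∩ ⟦large⟧ = {e, g, h, i, k, l, n} ∩ {a, b, c, h, k, l, n} = {h, k, l, n}
So ⟦large writer below n⟧ = {h, k, l, n}.

{h, k, l, n}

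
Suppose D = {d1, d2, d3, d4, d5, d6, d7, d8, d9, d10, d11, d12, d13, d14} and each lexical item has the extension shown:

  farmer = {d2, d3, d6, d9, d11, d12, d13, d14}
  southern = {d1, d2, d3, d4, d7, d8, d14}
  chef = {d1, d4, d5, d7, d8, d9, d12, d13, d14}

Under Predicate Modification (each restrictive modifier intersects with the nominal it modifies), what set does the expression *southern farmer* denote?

⟦farmer⟧ = {d2, d3, d6, d9, d11, d12, d13, d14}
… ∩ ⟦southern⟧ = {d2, d3, d6, d9, d11, d12, d13, d14} ∩ {d1, d2, d3, d4, d7, d8, d14} = {d2, d3, d14}
So ⟦southern farmer⟧ = {d2, d3, d14}.

{d2, d3, d14}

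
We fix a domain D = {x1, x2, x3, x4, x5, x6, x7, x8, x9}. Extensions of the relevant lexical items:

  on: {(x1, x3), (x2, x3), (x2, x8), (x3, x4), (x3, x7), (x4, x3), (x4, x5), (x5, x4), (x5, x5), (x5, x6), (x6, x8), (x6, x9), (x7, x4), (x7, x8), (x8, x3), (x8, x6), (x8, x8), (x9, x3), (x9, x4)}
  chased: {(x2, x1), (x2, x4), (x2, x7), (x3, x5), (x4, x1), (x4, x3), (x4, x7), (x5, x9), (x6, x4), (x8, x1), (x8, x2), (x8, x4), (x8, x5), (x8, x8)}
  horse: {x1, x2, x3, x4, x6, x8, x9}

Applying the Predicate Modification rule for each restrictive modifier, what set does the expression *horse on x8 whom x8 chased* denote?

⟦on x8⟧ = {x : ⟨x, x8⟩ ∈ ⟦on⟧} = {x2, x6, x7, x8}
⟦whom x8 chased⟧ = {x : ⟨x8, x⟩ ∈ ⟦chased⟧} = {x1, x2, x4, x5, x8}
⟦horse⟧ = {x1, x2, x3, x4, x6, x8, x9}
… ∩ ⟦on x8⟧ = {x1, x2, x3, x4, x6, x8, x9} ∩ {x2, x6, x7, x8} = {x2, x6, x8}
… ∩ ⟦whom x8 chased⟧ = {x2, x6, x8} ∩ {x1, x2, x4, x5, x8} = {x2, x8}
So ⟦horse on x8 whom x8 chased⟧ = {x2, x8}.

{x2, x8}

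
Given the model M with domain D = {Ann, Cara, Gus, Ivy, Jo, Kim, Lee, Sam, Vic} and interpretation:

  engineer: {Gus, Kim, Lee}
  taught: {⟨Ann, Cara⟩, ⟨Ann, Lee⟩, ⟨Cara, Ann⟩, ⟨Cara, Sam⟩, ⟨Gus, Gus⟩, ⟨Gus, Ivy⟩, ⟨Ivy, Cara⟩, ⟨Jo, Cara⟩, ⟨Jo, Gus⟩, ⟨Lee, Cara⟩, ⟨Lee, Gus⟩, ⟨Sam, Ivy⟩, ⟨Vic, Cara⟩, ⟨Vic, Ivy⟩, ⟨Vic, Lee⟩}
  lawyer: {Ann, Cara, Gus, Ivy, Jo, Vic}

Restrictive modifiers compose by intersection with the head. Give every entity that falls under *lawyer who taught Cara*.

⟦who taught Cara⟧ = {x : ⟨x, Cara⟩ ∈ ⟦taught⟧} = {Ann, Ivy, Jo, Lee, Vic}
⟦lawyer⟧ = {Ann, Cara, Gus, Ivy, Jo, Vic}
… ∩ ⟦who taught Cara⟧ = {Ann, Cara, Gus, Ivy, Jo, Vic} ∩ {Ann, Ivy, Jo, Lee, Vic} = {Ann, Ivy, Jo, Vic}
So ⟦lawyer who taught Cara⟧ = {Ann, Ivy, Jo, Vic}.

{Ann, Ivy, Jo, Vic}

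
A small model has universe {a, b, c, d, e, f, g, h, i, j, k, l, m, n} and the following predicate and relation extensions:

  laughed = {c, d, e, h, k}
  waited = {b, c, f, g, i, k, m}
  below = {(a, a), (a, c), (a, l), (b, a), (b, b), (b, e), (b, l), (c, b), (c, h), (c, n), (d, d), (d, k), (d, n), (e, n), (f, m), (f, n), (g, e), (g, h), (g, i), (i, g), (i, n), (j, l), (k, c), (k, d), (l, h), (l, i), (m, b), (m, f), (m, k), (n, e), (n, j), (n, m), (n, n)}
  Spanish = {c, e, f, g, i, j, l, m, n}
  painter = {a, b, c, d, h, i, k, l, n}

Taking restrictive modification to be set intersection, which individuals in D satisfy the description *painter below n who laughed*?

{c, d}

⟦below n⟧ = {x : ⟨x, n⟩ ∈ ⟦below⟧} = {c, d, e, f, i, n}
⟦who laughed⟧ = ⟦laughed⟧ = {c, d, e, h, k}
⟦painter⟧ = {a, b, c, d, h, i, k, l, n}
… ∩ ⟦below n⟧ = {a, b, c, d, h, i, k, l, n} ∩ {c, d, e, f, i, n} = {c, d, i, n}
… ∩ ⟦who laughed⟧ = {c, d, i, n} ∩ {c, d, e, h, k} = {c, d}
So ⟦painter below n who laughed⟧ = {c, d}.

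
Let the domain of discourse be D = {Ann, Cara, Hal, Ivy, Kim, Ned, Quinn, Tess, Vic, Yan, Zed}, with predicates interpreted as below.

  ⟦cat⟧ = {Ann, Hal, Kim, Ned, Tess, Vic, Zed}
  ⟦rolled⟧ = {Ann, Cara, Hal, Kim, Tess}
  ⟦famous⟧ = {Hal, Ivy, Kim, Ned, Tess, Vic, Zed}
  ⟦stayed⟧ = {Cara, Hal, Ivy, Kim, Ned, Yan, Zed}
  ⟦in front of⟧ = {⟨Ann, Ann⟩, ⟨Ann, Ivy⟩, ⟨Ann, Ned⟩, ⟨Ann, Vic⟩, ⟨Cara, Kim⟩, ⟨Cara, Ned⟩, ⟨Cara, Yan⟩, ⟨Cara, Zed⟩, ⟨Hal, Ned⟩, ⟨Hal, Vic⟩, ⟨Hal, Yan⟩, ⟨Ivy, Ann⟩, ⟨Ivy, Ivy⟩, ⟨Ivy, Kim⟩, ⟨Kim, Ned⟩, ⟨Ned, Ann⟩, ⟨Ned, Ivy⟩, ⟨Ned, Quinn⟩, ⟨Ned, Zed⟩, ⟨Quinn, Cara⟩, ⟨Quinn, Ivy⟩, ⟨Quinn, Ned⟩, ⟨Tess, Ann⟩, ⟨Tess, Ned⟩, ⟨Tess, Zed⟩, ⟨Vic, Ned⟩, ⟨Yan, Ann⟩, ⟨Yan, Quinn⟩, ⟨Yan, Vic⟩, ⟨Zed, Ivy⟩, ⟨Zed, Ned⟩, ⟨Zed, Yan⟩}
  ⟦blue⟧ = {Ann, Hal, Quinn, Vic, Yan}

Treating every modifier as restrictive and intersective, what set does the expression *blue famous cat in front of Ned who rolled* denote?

{Hal}

⟦in front of Ned⟧ = {x : ⟨x, Ned⟩ ∈ ⟦in front of⟧} = {Ann, Cara, Hal, Kim, Quinn, Tess, Vic, Zed}
⟦who rolled⟧ = ⟦rolled⟧ = {Ann, Cara, Hal, Kim, Tess}
⟦cat⟧ = {Ann, Hal, Kim, Ned, Tess, Vic, Zed}
… ∩ ⟦in front of Ned⟧ = {Ann, Hal, Kim, Ned, Tess, Vic, Zed} ∩ {Ann, Cara, Hal, Kim, Quinn, Tess, Vic, Zed} = {Ann, Hal, Kim, Tess, Vic, Zed}
… ∩ ⟦who rolled⟧ = {Ann, Hal, Kim, Tess, Vic, Zed} ∩ {Ann, Cara, Hal, Kim, Tess} = {Ann, Hal, Kim, Tess}
… ∩ ⟦blue⟧ = {Ann, Hal, Kim, Tess} ∩ {Ann, Hal, Quinn, Vic, Yan} = {Ann, Hal}
… ∩ ⟦famous⟧ = {Ann, Hal} ∩ {Hal, Ivy, Kim, Ned, Tess, Vic, Zed} = {Hal}
So ⟦blue famous cat in front of Ned who rolled⟧ = {Hal}.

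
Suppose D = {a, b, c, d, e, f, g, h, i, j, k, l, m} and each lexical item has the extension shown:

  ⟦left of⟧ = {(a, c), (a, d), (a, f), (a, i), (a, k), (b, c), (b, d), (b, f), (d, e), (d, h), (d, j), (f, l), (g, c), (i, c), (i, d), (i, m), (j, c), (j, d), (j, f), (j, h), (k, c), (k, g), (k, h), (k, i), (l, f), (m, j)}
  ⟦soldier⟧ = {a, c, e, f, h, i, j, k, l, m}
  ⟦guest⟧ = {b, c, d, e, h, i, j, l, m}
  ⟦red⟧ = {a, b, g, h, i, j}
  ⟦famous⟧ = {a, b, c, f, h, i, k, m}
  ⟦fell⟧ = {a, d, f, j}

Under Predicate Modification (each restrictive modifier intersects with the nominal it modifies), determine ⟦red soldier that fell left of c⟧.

{a, j}

⟦that fell⟧ = ⟦fell⟧ = {a, d, f, j}
⟦left of c⟧ = {x : ⟨x, c⟩ ∈ ⟦left of⟧} = {a, b, g, i, j, k}
⟦soldier⟧ = {a, c, e, f, h, i, j, k, l, m}
… ∩ ⟦that fell⟧ = {a, c, e, f, h, i, j, k, l, m} ∩ {a, d, f, j} = {a, f, j}
… ∩ ⟦left of c⟧ = {a, f, j} ∩ {a, b, g, i, j, k} = {a, j}
… ∩ ⟦red⟧ = {a, j} ∩ {a, b, g, h, i, j} = {a, j}
So ⟦red soldier that fell left of c⟧ = {a, j}.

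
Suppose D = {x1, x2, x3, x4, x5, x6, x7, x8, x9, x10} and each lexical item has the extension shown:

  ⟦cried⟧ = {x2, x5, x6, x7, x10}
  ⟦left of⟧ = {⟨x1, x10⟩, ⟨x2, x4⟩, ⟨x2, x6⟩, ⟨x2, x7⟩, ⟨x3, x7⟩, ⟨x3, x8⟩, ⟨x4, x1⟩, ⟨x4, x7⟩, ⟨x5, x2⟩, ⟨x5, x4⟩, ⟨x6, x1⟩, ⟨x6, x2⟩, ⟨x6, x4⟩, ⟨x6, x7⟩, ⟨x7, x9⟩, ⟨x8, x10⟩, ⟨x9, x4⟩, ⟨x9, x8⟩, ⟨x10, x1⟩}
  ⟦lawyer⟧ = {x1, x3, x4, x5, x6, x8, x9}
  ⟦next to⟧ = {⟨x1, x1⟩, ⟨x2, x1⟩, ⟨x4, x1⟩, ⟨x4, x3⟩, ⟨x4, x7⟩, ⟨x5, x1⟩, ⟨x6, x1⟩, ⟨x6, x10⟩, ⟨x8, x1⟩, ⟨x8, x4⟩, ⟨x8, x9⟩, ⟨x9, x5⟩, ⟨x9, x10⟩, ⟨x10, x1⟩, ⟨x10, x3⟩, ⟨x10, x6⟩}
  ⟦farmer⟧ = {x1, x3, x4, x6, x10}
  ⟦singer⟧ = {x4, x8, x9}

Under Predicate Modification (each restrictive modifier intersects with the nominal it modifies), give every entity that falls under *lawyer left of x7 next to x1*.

{x4, x6}

⟦left of x7⟧ = {x : ⟨x, x7⟩ ∈ ⟦left of⟧} = {x2, x3, x4, x6}
⟦next to x1⟧ = {x : ⟨x, x1⟩ ∈ ⟦next to⟧} = {x1, x2, x4, x5, x6, x8, x10}
⟦lawyer⟧ = {x1, x3, x4, x5, x6, x8, x9}
… ∩ ⟦left of x7⟧ = {x1, x3, x4, x5, x6, x8, x9} ∩ {x2, x3, x4, x6} = {x3, x4, x6}
… ∩ ⟦next to x1⟧ = {x3, x4, x6} ∩ {x1, x2, x4, x5, x6, x8, x10} = {x4, x6}
So ⟦lawyer left of x7 next to x1⟧ = {x4, x6}.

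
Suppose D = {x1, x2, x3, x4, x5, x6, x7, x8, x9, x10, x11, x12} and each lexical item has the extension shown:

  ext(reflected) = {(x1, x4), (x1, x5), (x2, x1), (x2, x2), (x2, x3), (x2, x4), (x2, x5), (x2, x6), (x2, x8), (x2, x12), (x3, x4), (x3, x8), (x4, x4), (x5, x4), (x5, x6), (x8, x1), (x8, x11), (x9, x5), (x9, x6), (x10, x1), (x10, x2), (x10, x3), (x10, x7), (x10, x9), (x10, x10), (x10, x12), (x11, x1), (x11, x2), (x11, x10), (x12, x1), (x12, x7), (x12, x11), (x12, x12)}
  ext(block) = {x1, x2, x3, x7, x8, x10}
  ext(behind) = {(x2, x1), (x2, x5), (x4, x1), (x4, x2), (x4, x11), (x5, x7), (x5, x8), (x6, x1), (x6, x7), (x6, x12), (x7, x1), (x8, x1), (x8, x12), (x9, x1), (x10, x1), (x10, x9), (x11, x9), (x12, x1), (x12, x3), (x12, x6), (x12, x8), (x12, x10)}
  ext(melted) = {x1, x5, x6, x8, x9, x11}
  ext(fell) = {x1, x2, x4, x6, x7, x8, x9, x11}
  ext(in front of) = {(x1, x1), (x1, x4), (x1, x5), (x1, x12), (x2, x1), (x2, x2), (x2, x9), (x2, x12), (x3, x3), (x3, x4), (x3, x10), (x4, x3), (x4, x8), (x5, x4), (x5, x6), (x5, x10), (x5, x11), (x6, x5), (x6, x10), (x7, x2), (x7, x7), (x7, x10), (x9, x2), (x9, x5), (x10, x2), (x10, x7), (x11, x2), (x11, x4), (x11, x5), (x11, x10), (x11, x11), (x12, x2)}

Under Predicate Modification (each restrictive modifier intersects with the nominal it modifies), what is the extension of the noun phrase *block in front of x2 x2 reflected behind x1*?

⟦in front of x2⟧ = {x : ⟨x, x2⟩ ∈ ⟦in front of⟧} = {x2, x7, x9, x10, x11, x12}
⟦x2 reflected⟧ = {x : ⟨x2, x⟩ ∈ ⟦reflected⟧} = {x1, x2, x3, x4, x5, x6, x8, x12}
⟦behind x1⟧ = {x : ⟨x, x1⟩ ∈ ⟦behind⟧} = {x2, x4, x6, x7, x8, x9, x10, x12}
⟦block⟧ = {x1, x2, x3, x7, x8, x10}
… ∩ ⟦in front of x2⟧ = {x1, x2, x3, x7, x8, x10} ∩ {x2, x7, x9, x10, x11, x12} = {x2, x7, x10}
… ∩ ⟦x2 reflected⟧ = {x2, x7, x10} ∩ {x1, x2, x3, x4, x5, x6, x8, x12} = {x2}
… ∩ ⟦behind x1⟧ = {x2} ∩ {x2, x4, x6, x7, x8, x9, x10, x12} = {x2}
So ⟦block in front of x2 x2 reflected behind x1⟧ = {x2}.

{x2}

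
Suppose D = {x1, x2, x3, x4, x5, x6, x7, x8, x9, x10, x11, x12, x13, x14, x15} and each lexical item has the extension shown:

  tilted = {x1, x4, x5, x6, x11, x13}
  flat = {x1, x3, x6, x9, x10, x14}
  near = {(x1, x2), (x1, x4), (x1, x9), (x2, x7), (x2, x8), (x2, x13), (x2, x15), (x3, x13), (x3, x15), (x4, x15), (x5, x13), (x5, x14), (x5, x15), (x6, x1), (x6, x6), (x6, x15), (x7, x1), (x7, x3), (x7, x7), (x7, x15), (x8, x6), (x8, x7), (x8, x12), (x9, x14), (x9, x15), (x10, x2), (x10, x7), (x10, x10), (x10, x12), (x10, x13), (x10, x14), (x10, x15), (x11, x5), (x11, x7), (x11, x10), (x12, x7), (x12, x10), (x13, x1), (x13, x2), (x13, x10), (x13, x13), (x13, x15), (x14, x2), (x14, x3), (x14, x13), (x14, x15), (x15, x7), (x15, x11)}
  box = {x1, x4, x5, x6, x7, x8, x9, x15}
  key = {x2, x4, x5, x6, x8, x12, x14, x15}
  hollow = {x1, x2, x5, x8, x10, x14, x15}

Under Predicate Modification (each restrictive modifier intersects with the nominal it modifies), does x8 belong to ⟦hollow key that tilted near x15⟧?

no

⟦that tilted⟧ = ⟦tilted⟧ = {x1, x4, x5, x6, x11, x13}
⟦near x15⟧ = {x : ⟨x, x15⟩ ∈ ⟦near⟧} = {x2, x3, x4, x5, x6, x7, x9, x10, x13, x14}
⟦key⟧ = {x2, x4, x5, x6, x8, x12, x14, x15}
… ∩ ⟦that tilted⟧ = {x2, x4, x5, x6, x8, x12, x14, x15} ∩ {x1, x4, x5, x6, x11, x13} = {x4, x5, x6}
… ∩ ⟦near x15⟧ = {x4, x5, x6} ∩ {x2, x3, x4, x5, x6, x7, x9, x10, x13, x14} = {x4, x5, x6}
… ∩ ⟦hollow⟧ = {x4, x5, x6} ∩ {x1, x2, x5, x8, x10, x14, x15} = {x5}
⟦hollow key that tilted near x15⟧ = {x5}; x8 ∉ this set.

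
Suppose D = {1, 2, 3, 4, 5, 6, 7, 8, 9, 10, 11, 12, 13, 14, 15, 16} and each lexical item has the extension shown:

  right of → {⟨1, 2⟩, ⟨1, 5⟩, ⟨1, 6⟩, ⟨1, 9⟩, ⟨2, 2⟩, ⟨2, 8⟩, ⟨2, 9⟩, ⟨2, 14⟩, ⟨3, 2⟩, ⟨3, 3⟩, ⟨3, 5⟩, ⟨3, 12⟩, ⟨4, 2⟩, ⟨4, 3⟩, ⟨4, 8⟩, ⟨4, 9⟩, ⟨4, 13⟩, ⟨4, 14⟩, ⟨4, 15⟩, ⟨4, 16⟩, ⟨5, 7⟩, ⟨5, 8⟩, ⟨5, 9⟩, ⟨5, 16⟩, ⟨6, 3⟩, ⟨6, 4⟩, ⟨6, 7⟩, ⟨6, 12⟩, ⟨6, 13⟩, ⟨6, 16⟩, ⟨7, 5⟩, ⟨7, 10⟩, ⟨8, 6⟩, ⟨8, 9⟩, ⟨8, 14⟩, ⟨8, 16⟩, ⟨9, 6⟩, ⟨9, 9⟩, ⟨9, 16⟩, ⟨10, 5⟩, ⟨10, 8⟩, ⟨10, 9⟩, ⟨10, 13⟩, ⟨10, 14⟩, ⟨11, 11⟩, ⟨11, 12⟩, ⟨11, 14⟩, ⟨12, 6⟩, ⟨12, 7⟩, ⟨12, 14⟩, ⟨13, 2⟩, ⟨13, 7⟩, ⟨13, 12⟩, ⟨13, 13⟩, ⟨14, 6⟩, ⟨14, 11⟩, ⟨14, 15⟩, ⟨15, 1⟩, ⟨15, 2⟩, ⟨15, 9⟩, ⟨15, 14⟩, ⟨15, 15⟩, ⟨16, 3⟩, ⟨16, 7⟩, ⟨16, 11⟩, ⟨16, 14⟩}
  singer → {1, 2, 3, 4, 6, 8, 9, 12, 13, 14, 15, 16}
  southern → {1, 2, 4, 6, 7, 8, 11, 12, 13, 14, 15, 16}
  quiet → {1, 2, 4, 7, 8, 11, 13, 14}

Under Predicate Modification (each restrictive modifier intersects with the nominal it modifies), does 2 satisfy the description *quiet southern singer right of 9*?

⟦right of 9⟧ = {x : ⟨x, 9⟩ ∈ ⟦right of⟧} = {1, 2, 4, 5, 8, 9, 10, 15}
⟦singer⟧ = {1, 2, 3, 4, 6, 8, 9, 12, 13, 14, 15, 16}
… ∩ ⟦right of 9⟧ = {1, 2, 3, 4, 6, 8, 9, 12, 13, 14, 15, 16} ∩ {1, 2, 4, 5, 8, 9, 10, 15} = {1, 2, 4, 8, 9, 15}
… ∩ ⟦quiet⟧ = {1, 2, 4, 8, 9, 15} ∩ {1, 2, 4, 7, 8, 11, 13, 14} = {1, 2, 4, 8}
… ∩ ⟦southern⟧ = {1, 2, 4, 8} ∩ {1, 2, 4, 6, 7, 8, 11, 12, 13, 14, 15, 16} = {1, 2, 4, 8}
⟦quiet southern singer right of 9⟧ = {1, 2, 4, 8}; 2 ∈ this set.

yes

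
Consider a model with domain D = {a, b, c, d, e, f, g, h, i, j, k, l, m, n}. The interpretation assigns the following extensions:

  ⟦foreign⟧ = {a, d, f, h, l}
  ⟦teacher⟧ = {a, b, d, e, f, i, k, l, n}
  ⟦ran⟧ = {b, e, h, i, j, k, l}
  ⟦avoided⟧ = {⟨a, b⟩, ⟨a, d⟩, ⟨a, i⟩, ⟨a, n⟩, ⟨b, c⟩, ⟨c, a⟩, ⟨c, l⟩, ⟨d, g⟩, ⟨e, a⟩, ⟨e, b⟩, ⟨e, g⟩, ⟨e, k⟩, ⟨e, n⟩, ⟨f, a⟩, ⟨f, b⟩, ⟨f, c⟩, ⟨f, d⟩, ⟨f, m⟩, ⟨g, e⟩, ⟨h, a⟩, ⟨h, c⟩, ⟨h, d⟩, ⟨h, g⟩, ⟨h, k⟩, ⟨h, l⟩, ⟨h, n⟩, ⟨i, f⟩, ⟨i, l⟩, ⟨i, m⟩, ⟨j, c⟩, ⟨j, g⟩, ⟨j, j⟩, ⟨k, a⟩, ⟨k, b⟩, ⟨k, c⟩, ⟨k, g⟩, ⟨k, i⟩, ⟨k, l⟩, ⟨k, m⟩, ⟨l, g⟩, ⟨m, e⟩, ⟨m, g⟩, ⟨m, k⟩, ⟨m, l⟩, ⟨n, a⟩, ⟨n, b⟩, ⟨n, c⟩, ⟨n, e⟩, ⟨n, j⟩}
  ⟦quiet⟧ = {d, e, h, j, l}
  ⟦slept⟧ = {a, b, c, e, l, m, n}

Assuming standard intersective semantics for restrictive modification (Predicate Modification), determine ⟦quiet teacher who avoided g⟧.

{d, e, l}

⟦who avoided g⟧ = {x : ⟨x, g⟩ ∈ ⟦avoided⟧} = {d, e, h, j, k, l, m}
⟦teacher⟧ = {a, b, d, e, f, i, k, l, n}
… ∩ ⟦who avoided g⟧ = {a, b, d, e, f, i, k, l, n} ∩ {d, e, h, j, k, l, m} = {d, e, k, l}
… ∩ ⟦quiet⟧ = {d, e, k, l} ∩ {d, e, h, j, l} = {d, e, l}
So ⟦quiet teacher who avoided g⟧ = {d, e, l}.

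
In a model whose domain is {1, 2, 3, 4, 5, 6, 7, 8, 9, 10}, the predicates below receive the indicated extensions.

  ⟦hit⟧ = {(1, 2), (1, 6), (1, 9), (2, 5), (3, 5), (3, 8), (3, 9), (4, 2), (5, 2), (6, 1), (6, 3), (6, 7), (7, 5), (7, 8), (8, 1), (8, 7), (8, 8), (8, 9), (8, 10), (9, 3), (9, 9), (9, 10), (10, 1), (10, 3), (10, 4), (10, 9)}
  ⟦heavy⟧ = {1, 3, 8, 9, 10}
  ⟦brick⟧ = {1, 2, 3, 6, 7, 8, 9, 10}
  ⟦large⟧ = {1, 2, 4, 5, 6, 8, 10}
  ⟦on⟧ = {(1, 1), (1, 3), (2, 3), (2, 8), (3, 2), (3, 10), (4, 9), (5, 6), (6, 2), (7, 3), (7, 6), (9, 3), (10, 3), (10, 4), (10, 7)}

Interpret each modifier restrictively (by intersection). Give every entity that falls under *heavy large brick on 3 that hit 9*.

{1, 10}

⟦on 3⟧ = {x : ⟨x, 3⟩ ∈ ⟦on⟧} = {1, 2, 7, 9, 10}
⟦that hit 9⟧ = {x : ⟨x, 9⟩ ∈ ⟦hit⟧} = {1, 3, 8, 9, 10}
⟦brick⟧ = {1, 2, 3, 6, 7, 8, 9, 10}
… ∩ ⟦on 3⟧ = {1, 2, 3, 6, 7, 8, 9, 10} ∩ {1, 2, 7, 9, 10} = {1, 2, 7, 9, 10}
… ∩ ⟦that hit 9⟧ = {1, 2, 7, 9, 10} ∩ {1, 3, 8, 9, 10} = {1, 9, 10}
… ∩ ⟦heavy⟧ = {1, 9, 10} ∩ {1, 3, 8, 9, 10} = {1, 9, 10}
… ∩ ⟦large⟧ = {1, 9, 10} ∩ {1, 2, 4, 5, 6, 8, 10} = {1, 10}
So ⟦heavy large brick on 3 that hit 9⟧ = {1, 10}.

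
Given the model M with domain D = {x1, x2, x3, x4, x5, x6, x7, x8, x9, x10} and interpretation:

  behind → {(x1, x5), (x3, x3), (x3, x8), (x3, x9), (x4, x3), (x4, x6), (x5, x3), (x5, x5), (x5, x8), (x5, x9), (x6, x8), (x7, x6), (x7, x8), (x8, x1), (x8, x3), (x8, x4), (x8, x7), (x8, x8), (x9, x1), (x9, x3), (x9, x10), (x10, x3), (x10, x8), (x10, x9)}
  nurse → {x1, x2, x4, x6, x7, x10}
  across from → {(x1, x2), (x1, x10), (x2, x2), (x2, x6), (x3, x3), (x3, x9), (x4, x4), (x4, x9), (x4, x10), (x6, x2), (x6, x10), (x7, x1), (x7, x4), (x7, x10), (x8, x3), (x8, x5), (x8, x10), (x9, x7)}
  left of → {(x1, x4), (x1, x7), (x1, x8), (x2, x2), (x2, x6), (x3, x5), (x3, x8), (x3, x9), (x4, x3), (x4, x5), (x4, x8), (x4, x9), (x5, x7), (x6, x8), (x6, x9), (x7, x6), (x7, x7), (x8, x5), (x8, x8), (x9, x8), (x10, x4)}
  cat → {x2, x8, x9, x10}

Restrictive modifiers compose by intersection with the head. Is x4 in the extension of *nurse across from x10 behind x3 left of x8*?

yes

⟦across from x10⟧ = {x : ⟨x, x10⟩ ∈ ⟦across from⟧} = {x1, x4, x6, x7, x8}
⟦behind x3⟧ = {x : ⟨x, x3⟩ ∈ ⟦behind⟧} = {x3, x4, x5, x8, x9, x10}
⟦left of x8⟧ = {x : ⟨x, x8⟩ ∈ ⟦left of⟧} = {x1, x3, x4, x6, x8, x9}
⟦nurse⟧ = {x1, x2, x4, x6, x7, x10}
… ∩ ⟦across from x10⟧ = {x1, x2, x4, x6, x7, x10} ∩ {x1, x4, x6, x7, x8} = {x1, x4, x6, x7}
… ∩ ⟦behind x3⟧ = {x1, x4, x6, x7} ∩ {x3, x4, x5, x8, x9, x10} = {x4}
… ∩ ⟦left of x8⟧ = {x4} ∩ {x1, x3, x4, x6, x8, x9} = {x4}
⟦nurse across from x10 behind x3 left of x8⟧ = {x4}; x4 ∈ this set.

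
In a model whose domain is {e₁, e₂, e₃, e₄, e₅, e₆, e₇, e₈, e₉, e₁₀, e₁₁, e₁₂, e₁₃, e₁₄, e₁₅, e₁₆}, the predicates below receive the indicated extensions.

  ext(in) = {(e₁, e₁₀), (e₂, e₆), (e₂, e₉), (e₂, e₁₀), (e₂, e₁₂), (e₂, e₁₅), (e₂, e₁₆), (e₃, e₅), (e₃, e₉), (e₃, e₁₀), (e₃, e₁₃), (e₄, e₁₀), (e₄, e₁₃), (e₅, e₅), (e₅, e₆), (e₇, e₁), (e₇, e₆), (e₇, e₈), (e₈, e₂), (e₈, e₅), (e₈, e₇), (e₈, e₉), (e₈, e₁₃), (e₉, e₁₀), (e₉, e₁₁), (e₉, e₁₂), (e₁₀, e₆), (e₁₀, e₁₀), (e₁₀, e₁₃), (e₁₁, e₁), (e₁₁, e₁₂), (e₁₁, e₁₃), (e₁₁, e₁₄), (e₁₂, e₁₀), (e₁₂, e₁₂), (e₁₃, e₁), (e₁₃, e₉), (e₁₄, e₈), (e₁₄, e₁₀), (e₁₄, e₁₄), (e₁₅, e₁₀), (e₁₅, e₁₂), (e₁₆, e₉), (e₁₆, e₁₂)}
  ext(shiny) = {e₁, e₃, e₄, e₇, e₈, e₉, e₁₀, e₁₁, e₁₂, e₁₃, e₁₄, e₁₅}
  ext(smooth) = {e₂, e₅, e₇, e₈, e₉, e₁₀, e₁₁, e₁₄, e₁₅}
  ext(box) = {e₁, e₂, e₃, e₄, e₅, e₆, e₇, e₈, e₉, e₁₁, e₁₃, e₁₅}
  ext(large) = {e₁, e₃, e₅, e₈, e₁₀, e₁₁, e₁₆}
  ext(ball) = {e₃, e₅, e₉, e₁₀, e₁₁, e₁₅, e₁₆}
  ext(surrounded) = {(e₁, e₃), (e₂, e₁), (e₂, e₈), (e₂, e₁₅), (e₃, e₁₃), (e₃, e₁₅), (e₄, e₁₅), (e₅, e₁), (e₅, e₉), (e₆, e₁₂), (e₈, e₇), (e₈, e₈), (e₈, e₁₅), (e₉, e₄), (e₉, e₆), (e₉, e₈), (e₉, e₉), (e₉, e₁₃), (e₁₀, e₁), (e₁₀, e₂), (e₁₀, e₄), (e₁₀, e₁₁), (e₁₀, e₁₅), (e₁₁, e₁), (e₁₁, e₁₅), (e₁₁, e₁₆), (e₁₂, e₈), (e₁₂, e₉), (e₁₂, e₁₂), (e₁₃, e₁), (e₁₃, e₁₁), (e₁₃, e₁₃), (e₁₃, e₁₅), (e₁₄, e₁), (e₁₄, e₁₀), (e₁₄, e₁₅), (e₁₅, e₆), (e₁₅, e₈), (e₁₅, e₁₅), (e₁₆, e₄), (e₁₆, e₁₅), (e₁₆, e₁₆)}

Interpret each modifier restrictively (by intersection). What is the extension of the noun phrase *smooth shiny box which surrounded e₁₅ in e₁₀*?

⟦which surrounded e₁₅⟧ = {x : ⟨x, e₁₅⟩ ∈ ⟦surrounded⟧} = {e₂, e₃, e₄, e₈, e₁₀, e₁₁, e₁₃, e₁₄, e₁₅, e₁₆}
⟦in e₁₀⟧ = {x : ⟨x, e₁₀⟩ ∈ ⟦in⟧} = {e₁, e₂, e₃, e₄, e₉, e₁₀, e₁₂, e₁₄, e₁₅}
⟦box⟧ = {e₁, e₂, e₃, e₄, e₅, e₆, e₇, e₈, e₉, e₁₁, e₁₃, e₁₅}
… ∩ ⟦which surrounded e₁₅⟧ = {e₁, e₂, e₃, e₄, e₅, e₆, e₇, e₈, e₉, e₁₁, e₁₃, e₁₅} ∩ {e₂, e₃, e₄, e₈, e₁₀, e₁₁, e₁₃, e₁₄, e₁₅, e₁₆} = {e₂, e₃, e₄, e₈, e₁₁, e₁₃, e₁₅}
… ∩ ⟦in e₁₀⟧ = {e₂, e₃, e₄, e₈, e₁₁, e₁₃, e₁₅} ∩ {e₁, e₂, e₃, e₄, e₉, e₁₀, e₁₂, e₁₄, e₁₅} = {e₂, e₃, e₄, e₁₅}
… ∩ ⟦smooth⟧ = {e₂, e₃, e₄, e₁₅} ∩ {e₂, e₅, e₇, e₈, e₉, e₁₀, e₁₁, e₁₄, e₁₅} = {e₂, e₁₅}
… ∩ ⟦shiny⟧ = {e₂, e₁₅} ∩ {e₁, e₃, e₄, e₇, e₈, e₉, e₁₀, e₁₁, e₁₂, e₁₃, e₁₄, e₁₅} = {e₁₅}
So ⟦smooth shiny box which surrounded e₁₅ in e₁₀⟧ = {e₁₅}.

{e₁₅}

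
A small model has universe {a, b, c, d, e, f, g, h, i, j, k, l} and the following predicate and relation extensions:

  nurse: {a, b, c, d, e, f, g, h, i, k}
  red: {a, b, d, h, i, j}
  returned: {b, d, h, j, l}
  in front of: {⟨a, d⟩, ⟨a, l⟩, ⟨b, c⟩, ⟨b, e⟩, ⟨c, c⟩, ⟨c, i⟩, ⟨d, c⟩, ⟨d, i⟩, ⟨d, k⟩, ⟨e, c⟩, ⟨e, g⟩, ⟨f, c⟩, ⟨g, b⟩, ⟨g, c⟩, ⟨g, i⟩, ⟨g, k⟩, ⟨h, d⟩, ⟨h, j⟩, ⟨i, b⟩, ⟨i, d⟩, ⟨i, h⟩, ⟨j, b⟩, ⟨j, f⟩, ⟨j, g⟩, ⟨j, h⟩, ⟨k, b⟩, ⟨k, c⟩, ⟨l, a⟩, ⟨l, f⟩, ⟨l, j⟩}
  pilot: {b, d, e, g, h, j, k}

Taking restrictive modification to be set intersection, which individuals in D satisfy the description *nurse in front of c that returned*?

{b, d}

⟦in front of c⟧ = {x : ⟨x, c⟩ ∈ ⟦in front of⟧} = {b, c, d, e, f, g, k}
⟦that returned⟧ = ⟦returned⟧ = {b, d, h, j, l}
⟦nurse⟧ = {a, b, c, d, e, f, g, h, i, k}
… ∩ ⟦in front of c⟧ = {a, b, c, d, e, f, g, h, i, k} ∩ {b, c, d, e, f, g, k} = {b, c, d, e, f, g, k}
… ∩ ⟦that returned⟧ = {b, c, d, e, f, g, k} ∩ {b, d, h, j, l} = {b, d}
So ⟦nurse in front of c that returned⟧ = {b, d}.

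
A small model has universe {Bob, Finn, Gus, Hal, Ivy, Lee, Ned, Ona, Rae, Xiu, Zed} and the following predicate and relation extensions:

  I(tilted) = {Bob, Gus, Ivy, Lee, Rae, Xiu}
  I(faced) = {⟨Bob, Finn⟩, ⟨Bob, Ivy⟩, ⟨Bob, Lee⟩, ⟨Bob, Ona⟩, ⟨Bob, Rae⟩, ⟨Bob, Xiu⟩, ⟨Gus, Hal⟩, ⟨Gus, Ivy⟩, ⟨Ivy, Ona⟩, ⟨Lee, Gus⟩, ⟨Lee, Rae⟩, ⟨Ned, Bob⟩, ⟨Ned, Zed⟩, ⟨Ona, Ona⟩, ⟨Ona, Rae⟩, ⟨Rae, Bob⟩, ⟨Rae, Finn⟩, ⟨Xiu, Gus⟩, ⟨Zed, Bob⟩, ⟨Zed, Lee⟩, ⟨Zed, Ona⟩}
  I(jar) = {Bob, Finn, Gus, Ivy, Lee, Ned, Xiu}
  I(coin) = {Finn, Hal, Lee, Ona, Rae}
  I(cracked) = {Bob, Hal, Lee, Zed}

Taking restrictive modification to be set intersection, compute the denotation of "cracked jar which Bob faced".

⟦which Bob faced⟧ = {x : ⟨Bob, x⟩ ∈ ⟦faced⟧} = {Finn, Ivy, Lee, Ona, Rae, Xiu}
⟦jar⟧ = {Bob, Finn, Gus, Ivy, Lee, Ned, Xiu}
… ∩ ⟦which Bob faced⟧ = {Bob, Finn, Gus, Ivy, Lee, Ned, Xiu} ∩ {Finn, Ivy, Lee, Ona, Rae, Xiu} = {Finn, Ivy, Lee, Xiu}
… ∩ ⟦cracked⟧ = {Finn, Ivy, Lee, Xiu} ∩ {Bob, Hal, Lee, Zed} = {Lee}
So ⟦cracked jar which Bob faced⟧ = {Lee}.

{Lee}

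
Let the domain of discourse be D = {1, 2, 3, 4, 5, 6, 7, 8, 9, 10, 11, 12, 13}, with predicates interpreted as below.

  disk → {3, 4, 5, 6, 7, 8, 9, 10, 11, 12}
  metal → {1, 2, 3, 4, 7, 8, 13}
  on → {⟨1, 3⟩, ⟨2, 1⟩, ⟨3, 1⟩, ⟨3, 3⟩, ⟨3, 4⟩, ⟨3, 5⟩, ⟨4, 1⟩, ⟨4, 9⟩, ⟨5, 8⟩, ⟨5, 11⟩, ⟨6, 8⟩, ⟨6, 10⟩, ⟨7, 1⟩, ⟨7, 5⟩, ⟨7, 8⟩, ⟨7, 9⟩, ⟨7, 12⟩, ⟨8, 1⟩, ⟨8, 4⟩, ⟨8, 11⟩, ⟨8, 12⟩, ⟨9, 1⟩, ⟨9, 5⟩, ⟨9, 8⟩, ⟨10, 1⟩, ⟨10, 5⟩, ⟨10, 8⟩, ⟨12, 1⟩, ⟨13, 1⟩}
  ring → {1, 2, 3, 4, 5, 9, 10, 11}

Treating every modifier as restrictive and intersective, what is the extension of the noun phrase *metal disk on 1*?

⟦on 1⟧ = {x : ⟨x, 1⟩ ∈ ⟦on⟧} = {2, 3, 4, 7, 8, 9, 10, 12, 13}
⟦disk⟧ = {3, 4, 5, 6, 7, 8, 9, 10, 11, 12}
… ∩ ⟦on 1⟧ = {3, 4, 5, 6, 7, 8, 9, 10, 11, 12} ∩ {2, 3, 4, 7, 8, 9, 10, 12, 13} = {3, 4, 7, 8, 9, 10, 12}
… ∩ ⟦metal⟧ = {3, 4, 7, 8, 9, 10, 12} ∩ {1, 2, 3, 4, 7, 8, 13} = {3, 4, 7, 8}
So ⟦metal disk on 1⟧ = {3, 4, 7, 8}.

{3, 4, 7, 8}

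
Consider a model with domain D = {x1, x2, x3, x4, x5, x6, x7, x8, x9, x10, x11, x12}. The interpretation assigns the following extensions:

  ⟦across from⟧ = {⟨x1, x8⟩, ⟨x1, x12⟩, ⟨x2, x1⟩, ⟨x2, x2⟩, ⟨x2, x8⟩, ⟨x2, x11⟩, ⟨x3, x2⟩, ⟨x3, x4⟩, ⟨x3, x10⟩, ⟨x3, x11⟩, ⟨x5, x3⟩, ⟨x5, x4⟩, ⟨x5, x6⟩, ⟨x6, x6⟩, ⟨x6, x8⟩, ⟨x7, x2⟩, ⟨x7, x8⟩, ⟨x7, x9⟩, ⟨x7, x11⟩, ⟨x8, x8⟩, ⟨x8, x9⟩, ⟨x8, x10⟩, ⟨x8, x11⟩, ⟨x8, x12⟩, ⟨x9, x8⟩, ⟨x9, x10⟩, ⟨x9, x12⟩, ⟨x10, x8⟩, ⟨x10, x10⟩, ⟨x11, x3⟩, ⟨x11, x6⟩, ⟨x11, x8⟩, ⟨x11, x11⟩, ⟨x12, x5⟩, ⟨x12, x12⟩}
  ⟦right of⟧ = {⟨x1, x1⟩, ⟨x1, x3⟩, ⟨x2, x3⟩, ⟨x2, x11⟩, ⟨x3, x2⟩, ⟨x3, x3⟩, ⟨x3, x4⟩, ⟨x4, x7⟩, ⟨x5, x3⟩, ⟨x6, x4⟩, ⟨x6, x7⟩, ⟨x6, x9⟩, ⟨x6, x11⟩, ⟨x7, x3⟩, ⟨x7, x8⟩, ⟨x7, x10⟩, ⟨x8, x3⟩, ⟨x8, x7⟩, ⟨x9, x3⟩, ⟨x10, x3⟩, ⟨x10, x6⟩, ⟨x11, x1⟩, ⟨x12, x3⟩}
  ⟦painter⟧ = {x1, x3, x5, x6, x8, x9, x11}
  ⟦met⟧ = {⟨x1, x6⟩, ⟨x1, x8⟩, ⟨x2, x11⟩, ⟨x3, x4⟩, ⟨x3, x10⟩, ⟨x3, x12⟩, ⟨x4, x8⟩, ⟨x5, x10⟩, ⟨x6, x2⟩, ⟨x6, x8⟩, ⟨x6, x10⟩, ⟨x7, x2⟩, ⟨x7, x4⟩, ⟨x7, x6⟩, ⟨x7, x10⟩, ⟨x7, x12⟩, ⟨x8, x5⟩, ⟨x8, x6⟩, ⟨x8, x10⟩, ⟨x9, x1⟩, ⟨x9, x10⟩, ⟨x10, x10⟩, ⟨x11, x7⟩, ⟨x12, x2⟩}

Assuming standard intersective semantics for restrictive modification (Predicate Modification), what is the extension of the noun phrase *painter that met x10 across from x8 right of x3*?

{x8, x9}

⟦that met x10⟧ = {x : ⟨x, x10⟩ ∈ ⟦met⟧} = {x3, x5, x6, x7, x8, x9, x10}
⟦across from x8⟧ = {x : ⟨x, x8⟩ ∈ ⟦across from⟧} = {x1, x2, x6, x7, x8, x9, x10, x11}
⟦right of x3⟧ = {x : ⟨x, x3⟩ ∈ ⟦right of⟧} = {x1, x2, x3, x5, x7, x8, x9, x10, x12}
⟦painter⟧ = {x1, x3, x5, x6, x8, x9, x11}
… ∩ ⟦that met x10⟧ = {x1, x3, x5, x6, x8, x9, x11} ∩ {x3, x5, x6, x7, x8, x9, x10} = {x3, x5, x6, x8, x9}
… ∩ ⟦across from x8⟧ = {x3, x5, x6, x8, x9} ∩ {x1, x2, x6, x7, x8, x9, x10, x11} = {x6, x8, x9}
… ∩ ⟦right of x3⟧ = {x6, x8, x9} ∩ {x1, x2, x3, x5, x7, x8, x9, x10, x12} = {x8, x9}
So ⟦painter that met x10 across from x8 right of x3⟧ = {x8, x9}.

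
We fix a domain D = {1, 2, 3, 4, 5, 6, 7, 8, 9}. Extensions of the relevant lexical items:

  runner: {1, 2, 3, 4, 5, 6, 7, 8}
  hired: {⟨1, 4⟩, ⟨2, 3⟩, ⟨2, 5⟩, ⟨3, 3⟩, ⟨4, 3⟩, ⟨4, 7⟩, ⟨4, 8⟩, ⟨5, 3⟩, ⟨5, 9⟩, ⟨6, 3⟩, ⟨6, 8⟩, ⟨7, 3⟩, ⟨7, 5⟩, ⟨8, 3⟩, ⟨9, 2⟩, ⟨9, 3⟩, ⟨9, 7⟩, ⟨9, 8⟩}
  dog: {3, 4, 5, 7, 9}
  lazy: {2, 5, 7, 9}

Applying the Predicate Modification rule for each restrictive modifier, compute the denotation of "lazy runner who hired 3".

⟦who hired 3⟧ = {x : ⟨x, 3⟩ ∈ ⟦hired⟧} = {2, 3, 4, 5, 6, 7, 8, 9}
⟦runner⟧ = {1, 2, 3, 4, 5, 6, 7, 8}
… ∩ ⟦who hired 3⟧ = {1, 2, 3, 4, 5, 6, 7, 8} ∩ {2, 3, 4, 5, 6, 7, 8, 9} = {2, 3, 4, 5, 6, 7, 8}
… ∩ ⟦lazy⟧ = {2, 3, 4, 5, 6, 7, 8} ∩ {2, 5, 7, 9} = {2, 5, 7}
So ⟦lazy runner who hired 3⟧ = {2, 5, 7}.

{2, 5, 7}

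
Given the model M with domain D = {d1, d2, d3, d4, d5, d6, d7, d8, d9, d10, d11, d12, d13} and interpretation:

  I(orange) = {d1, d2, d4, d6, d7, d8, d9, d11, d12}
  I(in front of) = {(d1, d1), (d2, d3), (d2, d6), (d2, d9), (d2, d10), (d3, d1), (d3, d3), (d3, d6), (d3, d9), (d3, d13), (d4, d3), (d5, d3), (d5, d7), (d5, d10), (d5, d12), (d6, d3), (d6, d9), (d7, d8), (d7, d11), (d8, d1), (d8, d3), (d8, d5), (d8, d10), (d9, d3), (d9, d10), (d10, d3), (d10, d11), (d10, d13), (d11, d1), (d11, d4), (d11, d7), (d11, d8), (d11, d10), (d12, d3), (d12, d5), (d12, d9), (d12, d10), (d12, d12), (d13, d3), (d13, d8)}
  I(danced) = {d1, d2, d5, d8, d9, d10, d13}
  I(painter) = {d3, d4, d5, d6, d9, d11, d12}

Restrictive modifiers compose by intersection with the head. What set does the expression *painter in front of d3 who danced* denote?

{d5, d9}

⟦in front of d3⟧ = {x : ⟨x, d3⟩ ∈ ⟦in front of⟧} = {d2, d3, d4, d5, d6, d8, d9, d10, d12, d13}
⟦who danced⟧ = ⟦danced⟧ = {d1, d2, d5, d8, d9, d10, d13}
⟦painter⟧ = {d3, d4, d5, d6, d9, d11, d12}
… ∩ ⟦in front of d3⟧ = {d3, d4, d5, d6, d9, d11, d12} ∩ {d2, d3, d4, d5, d6, d8, d9, d10, d12, d13} = {d3, d4, d5, d6, d9, d12}
… ∩ ⟦who danced⟧ = {d3, d4, d5, d6, d9, d12} ∩ {d1, d2, d5, d8, d9, d10, d13} = {d5, d9}
So ⟦painter in front of d3 who danced⟧ = {d5, d9}.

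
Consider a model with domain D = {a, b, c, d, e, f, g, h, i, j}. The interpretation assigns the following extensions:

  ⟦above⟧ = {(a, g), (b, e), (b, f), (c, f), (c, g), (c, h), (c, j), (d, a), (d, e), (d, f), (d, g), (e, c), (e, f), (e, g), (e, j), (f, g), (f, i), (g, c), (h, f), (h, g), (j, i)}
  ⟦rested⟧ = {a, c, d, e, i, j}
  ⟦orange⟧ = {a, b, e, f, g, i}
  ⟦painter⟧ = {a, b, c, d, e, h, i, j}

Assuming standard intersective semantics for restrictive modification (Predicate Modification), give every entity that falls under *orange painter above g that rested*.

⟦above g⟧ = {x : ⟨x, g⟩ ∈ ⟦above⟧} = {a, c, d, e, f, h}
⟦that rested⟧ = ⟦rested⟧ = {a, c, d, e, i, j}
⟦painter⟧ = {a, b, c, d, e, h, i, j}
… ∩ ⟦above g⟧ = {a, b, c, d, e, h, i, j} ∩ {a, c, d, e, f, h} = {a, c, d, e, h}
… ∩ ⟦that rested⟧ = {a, c, d, e, h} ∩ {a, c, d, e, i, j} = {a, c, d, e}
… ∩ ⟦orange⟧ = {a, c, d, e} ∩ {a, b, e, f, g, i} = {a, e}
So ⟦orange painter above g that rested⟧ = {a, e}.

{a, e}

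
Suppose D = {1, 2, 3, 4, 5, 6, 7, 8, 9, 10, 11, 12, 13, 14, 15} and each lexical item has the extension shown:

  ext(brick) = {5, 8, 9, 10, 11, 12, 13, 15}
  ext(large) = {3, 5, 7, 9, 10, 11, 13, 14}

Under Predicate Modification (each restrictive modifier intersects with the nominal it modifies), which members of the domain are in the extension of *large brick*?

⟦brick⟧ = {5, 8, 9, 10, 11, 12, 13, 15}
… ∩ ⟦large⟧ = {5, 8, 9, 10, 11, 12, 13, 15} ∩ {3, 5, 7, 9, 10, 11, 13, 14} = {5, 9, 10, 11, 13}
So ⟦large brick⟧ = {5, 9, 10, 11, 13}.

{5, 9, 10, 11, 13}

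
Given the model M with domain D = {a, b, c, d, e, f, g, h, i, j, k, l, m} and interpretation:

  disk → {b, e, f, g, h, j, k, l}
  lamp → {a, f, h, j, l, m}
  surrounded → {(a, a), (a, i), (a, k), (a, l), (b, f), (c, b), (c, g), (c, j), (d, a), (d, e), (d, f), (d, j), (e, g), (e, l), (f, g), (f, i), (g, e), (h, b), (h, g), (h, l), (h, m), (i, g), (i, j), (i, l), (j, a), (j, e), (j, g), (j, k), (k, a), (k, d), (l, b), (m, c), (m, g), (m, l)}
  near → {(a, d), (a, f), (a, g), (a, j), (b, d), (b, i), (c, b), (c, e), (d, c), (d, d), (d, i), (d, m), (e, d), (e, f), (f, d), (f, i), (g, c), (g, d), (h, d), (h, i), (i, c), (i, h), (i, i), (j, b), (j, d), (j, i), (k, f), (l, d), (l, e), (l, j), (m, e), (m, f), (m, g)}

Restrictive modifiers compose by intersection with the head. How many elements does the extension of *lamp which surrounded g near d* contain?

3

⟦which surrounded g⟧ = {x : ⟨x, g⟩ ∈ ⟦surrounded⟧} = {c, e, f, h, i, j, m}
⟦near d⟧ = {x : ⟨x, d⟩ ∈ ⟦near⟧} = {a, b, d, e, f, g, h, j, l}
⟦lamp⟧ = {a, f, h, j, l, m}
… ∩ ⟦which surrounded g⟧ = {a, f, h, j, l, m} ∩ {c, e, f, h, i, j, m} = {f, h, j, m}
… ∩ ⟦near d⟧ = {f, h, j, m} ∩ {a, b, d, e, f, g, h, j, l} = {f, h, j}
⟦lamp which surrounded g near d⟧ = {f, h, j}, so the cardinality is 3.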